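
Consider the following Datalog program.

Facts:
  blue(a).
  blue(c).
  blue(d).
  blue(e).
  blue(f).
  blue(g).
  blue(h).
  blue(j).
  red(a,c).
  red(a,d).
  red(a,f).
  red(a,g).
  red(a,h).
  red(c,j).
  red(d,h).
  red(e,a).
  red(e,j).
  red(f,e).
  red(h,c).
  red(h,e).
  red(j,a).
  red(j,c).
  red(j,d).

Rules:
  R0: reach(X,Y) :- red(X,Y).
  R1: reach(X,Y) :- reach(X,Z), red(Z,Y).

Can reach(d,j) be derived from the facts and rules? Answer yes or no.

round 1: derive reach(a,c) via R0 from red(a,c)
round 1: derive reach(a,d) via R0 from red(a,d)
round 1: derive reach(a,f) via R0 from red(a,f)
round 1: derive reach(a,g) via R0 from red(a,g)
round 1: derive reach(a,h) via R0 from red(a,h)
round 1: derive reach(c,j) via R0 from red(c,j)
round 1: derive reach(d,h) via R0 from red(d,h)
round 1: derive reach(e,a) via R0 from red(e,a)
round 1: derive reach(e,j) via R0 from red(e,j)
round 1: derive reach(f,e) via R0 from red(f,e)
round 1: derive reach(h,c) via R0 from red(h,c)
round 1: derive reach(h,e) via R0 from red(h,e)
round 1: derive reach(j,a) via R0 from red(j,a)
round 1: derive reach(j,c) via R0 from red(j,c)
round 1: derive reach(j,d) via R0 from red(j,d)
round 2: derive reach(a,e) via R1 from reach(a,f), red(f,e)
round 2: derive reach(a,j) via R1 from reach(a,c), red(c,j)
round 2: derive reach(c,a) via R1 from reach(c,j), red(j,a)
round 2: derive reach(c,c) via R1 from reach(c,j), red(j,c)
round 2: derive reach(c,d) via R1 from reach(c,j), red(j,d)
round 2: derive reach(d,c) via R1 from reach(d,h), red(h,c)
round 2: derive reach(d,e) via R1 from reach(d,h), red(h,e)
round 2: derive reach(e,c) via R1 from reach(e,a), red(a,c)
round 2: derive reach(e,d) via R1 from reach(e,a), red(a,d)
round 2: derive reach(e,f) via R1 from reach(e,a), red(a,f)
round 2: derive reach(e,g) via R1 from reach(e,a), red(a,g)
round 2: derive reach(e,h) via R1 from reach(e,a), red(a,h)
round 2: derive reach(f,a) via R1 from reach(f,e), red(e,a)
round 2: derive reach(f,j) via R1 from reach(f,e), red(e,j)
round 2: derive reach(h,a) via R1 from reach(h,e), red(e,a)
round 2: derive reach(h,j) via R1 from reach(h,c), red(c,j)
round 2: derive reach(j,f) via R1 from reach(j,a), red(a,f)
round 2: derive reach(j,g) via R1 from reach(j,a), red(a,g)
round 2: derive reach(j,h) via R1 from reach(j,a), red(a,h)
round 2: derive reach(j,j) via R1 from reach(j,c), red(c,j)
round 3: derive reach(a,a) via R1 from reach(a,e), red(e,a)
round 3: derive reach(c,f) via R1 from reach(c,a), red(a,f)
round 3: derive reach(c,g) via R1 from reach(c,a), red(a,g)
round 3: derive reach(c,h) via R1 from reach(c,a), red(a,h)
round 3: derive reach(d,a) via R1 from reach(d,e), red(e,a)
round 3: derive reach(d,j) via R1 from reach(d,c), red(c,j)
round 3: derive reach(e,e) via R1 from reach(e,f), red(f,e)
round 3: derive reach(f,c) via R1 from reach(f,a), red(a,c)
round 3: derive reach(f,d) via R1 from reach(f,a), red(a,d)
round 3: derive reach(f,f) via R1 from reach(f,a), red(a,f)
round 3: derive reach(f,g) via R1 from reach(f,a), red(a,g)
round 3: derive reach(f,h) via R1 from reach(f,a), red(a,h)
round 3: derive reach(h,d) via R1 from reach(h,a), red(a,d)
round 3: derive reach(h,f) via R1 from reach(h,a), red(a,f)
round 3: derive reach(h,g) via R1 from reach(h,a), red(a,g)
round 3: derive reach(h,h) via R1 from reach(h,a), red(a,h)
round 3: derive reach(j,e) via R1 from reach(j,f), red(f,e)
round 4: derive reach(c,e) via R1 from reach(c,f), red(f,e)
round 4: derive reach(d,d) via R1 from reach(d,a), red(a,d)
round 4: derive reach(d,f) via R1 from reach(d,a), red(a,f)
round 4: derive reach(d,g) via R1 from reach(d,a), red(a,g)

yes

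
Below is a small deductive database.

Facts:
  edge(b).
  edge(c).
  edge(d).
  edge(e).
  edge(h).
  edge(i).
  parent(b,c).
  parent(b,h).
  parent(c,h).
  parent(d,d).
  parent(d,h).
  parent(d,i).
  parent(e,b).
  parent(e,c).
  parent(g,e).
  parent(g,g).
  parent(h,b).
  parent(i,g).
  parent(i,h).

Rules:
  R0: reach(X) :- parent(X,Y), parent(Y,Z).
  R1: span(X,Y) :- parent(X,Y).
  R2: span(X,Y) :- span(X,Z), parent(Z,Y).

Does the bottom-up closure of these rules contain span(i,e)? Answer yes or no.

round 1: derive span(b,c) via R1 from parent(b,c)
round 1: derive span(b,h) via R1 from parent(b,h)
round 1: derive span(c,h) via R1 from parent(c,h)
round 1: derive span(d,d) via R1 from parent(d,d)
round 1: derive span(d,h) via R1 from parent(d,h)
round 1: derive span(d,i) via R1 from parent(d,i)
round 1: derive span(e,b) via R1 from parent(e,b)
round 1: derive span(e,c) via R1 from parent(e,c)
round 1: derive span(g,e) via R1 from parent(g,e)
round 1: derive span(g,g) via R1 from parent(g,g)
round 1: derive span(h,b) via R1 from parent(h,b)
round 1: derive span(i,g) via R1 from parent(i,g)
round 1: derive span(i,h) via R1 from parent(i,h)
round 2: derive span(b,b) via R2 from span(b,h), parent(h,b)
round 2: derive span(c,b) via R2 from span(c,h), parent(h,b)
round 2: derive span(d,b) via R2 from span(d,h), parent(h,b)
round 2: derive span(d,g) via R2 from span(d,i), parent(i,g)
round 2: derive span(e,h) via R2 from span(e,b), parent(b,h)
round 2: derive span(g,b) via R2 from span(g,e), parent(e,b)
round 2: derive span(g,c) via R2 from span(g,e), parent(e,c)
round 2: derive span(h,c) via R2 from span(h,b), parent(b,c)
round 2: derive span(h,h) via R2 from span(h,b), parent(b,h)
round 2: derive span(i,b) via R2 from span(i,h), parent(h,b)
round 2: derive span(i,e) via R2 from span(i,g), parent(g,e)
round 3: derive span(c,c) via R2 from span(c,b), parent(b,c)
round 3: derive span(d,c) via R2 from span(d,b), parent(b,c)
round 3: derive span(d,e) via R2 from span(d,g), parent(g,e)
round 3: derive span(g,h) via R2 from span(g,b), parent(b,h)
round 3: derive span(i,c) via R2 from span(i,b), parent(b,c)

yes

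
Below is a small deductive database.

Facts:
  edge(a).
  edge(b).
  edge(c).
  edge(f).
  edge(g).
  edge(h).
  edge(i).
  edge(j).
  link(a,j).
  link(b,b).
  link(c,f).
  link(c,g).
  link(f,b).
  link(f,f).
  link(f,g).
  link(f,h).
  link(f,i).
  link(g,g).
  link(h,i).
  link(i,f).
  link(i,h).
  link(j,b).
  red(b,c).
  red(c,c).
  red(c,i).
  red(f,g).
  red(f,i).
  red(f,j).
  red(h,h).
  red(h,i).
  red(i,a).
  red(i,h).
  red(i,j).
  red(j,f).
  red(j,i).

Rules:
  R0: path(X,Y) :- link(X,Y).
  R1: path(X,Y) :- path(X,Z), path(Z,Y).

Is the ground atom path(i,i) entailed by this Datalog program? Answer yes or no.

yes

round 1: derive path(a,j) via R0 from link(a,j)
round 1: derive path(b,b) via R0 from link(b,b)
round 1: derive path(c,f) via R0 from link(c,f)
round 1: derive path(c,g) via R0 from link(c,g)
round 1: derive path(f,b) via R0 from link(f,b)
round 1: derive path(f,f) via R0 from link(f,f)
round 1: derive path(f,g) via R0 from link(f,g)
round 1: derive path(f,h) via R0 from link(f,h)
round 1: derive path(f,i) via R0 from link(f,i)
round 1: derive path(g,g) via R0 from link(g,g)
round 1: derive path(h,i) via R0 from link(h,i)
round 1: derive path(i,f) via R0 from link(i,f)
round 1: derive path(i,h) via R0 from link(i,h)
round 1: derive path(j,b) via R0 from link(j,b)
round 2: derive path(a,b) via R1 from path(a,j), path(j,b)
round 2: derive path(c,b) via R1 from path(c,f), path(f,b)
round 2: derive path(c,h) via R1 from path(c,f), path(f,h)
round 2: derive path(c,i) via R1 from path(c,f), path(f,i)
round 2: derive path(h,f) via R1 from path(h,i), path(i,f)
round 2: derive path(h,h) via R1 from path(h,i), path(i,h)
round 2: derive path(i,b) via R1 from path(i,f), path(f,b)
round 2: derive path(i,g) via R1 from path(i,f), path(f,g)
round 2: derive path(i,i) via R1 from path(i,f), path(f,i)
round 3: derive path(h,b) via R1 from path(h,f), path(f,b)
round 3: derive path(h,g) via R1 from path(h,f), path(f,g)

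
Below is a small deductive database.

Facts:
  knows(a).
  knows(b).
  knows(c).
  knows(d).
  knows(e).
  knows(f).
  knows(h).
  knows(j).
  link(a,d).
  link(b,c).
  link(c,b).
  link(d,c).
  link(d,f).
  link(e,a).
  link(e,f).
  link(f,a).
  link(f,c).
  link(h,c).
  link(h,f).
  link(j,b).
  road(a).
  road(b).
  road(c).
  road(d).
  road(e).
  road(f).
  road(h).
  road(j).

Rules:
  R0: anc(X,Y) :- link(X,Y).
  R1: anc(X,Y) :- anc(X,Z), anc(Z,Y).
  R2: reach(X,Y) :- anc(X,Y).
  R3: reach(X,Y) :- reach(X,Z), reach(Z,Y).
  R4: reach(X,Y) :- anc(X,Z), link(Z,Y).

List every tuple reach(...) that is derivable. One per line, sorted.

reach(a,a)
reach(a,b)
reach(a,c)
reach(a,d)
reach(a,f)
reach(b,b)
reach(b,c)
reach(c,b)
reach(c,c)
reach(d,a)
reach(d,b)
reach(d,c)
reach(d,d)
reach(d,f)
reach(e,a)
reach(e,b)
reach(e,c)
reach(e,d)
reach(e,f)
reach(f,a)
reach(f,b)
reach(f,c)
reach(f,d)
reach(f,f)
reach(h,a)
reach(h,b)
reach(h,c)
reach(h,d)
reach(h,f)
reach(j,b)
reach(j,c)

round 1: derive anc(a,d) via R0 from link(a,d)
round 1: derive anc(b,c) via R0 from link(b,c)
round 1: derive anc(c,b) via R0 from link(c,b)
round 1: derive anc(d,c) via R0 from link(d,c)
round 1: derive anc(d,f) via R0 from link(d,f)
round 1: derive anc(e,a) via R0 from link(e,a)
round 1: derive anc(e,f) via R0 from link(e,f)
round 1: derive anc(f,a) via R0 from link(f,a)
round 1: derive anc(f,c) via R0 from link(f,c)
round 1: derive anc(h,c) via R0 from link(h,c)
round 1: derive anc(h,f) via R0 from link(h,f)
round 1: derive anc(j,b) via R0 from link(j,b)
round 2: derive anc(a,c) via R1 from anc(a,d), anc(d,c)
round 2: derive anc(a,f) via R1 from anc(a,d), anc(d,f)
round 2: derive anc(b,b) via R1 from anc(b,c), anc(c,b)
round 2: derive anc(c,c) via R1 from anc(c,b), anc(b,c)
round 2: derive anc(d,a) via R1 from anc(d,f), anc(f,a)
round 2: derive anc(d,b) via R1 from anc(d,c), anc(c,b)
round 2: derive anc(e,c) via R1 from anc(e,f), anc(f,c)
round 2: derive anc(e,d) via R1 from anc(e,a), anc(a,d)
round 2: derive anc(f,b) via R1 from anc(f,c), anc(c,b)
round 2: derive anc(f,d) via R1 from anc(f,a), anc(a,d)
round 2: derive anc(h,a) via R1 from anc(h,f), anc(f,a)
round 2: derive anc(h,b) via R1 from anc(h,c), anc(c,b)
round 2: derive anc(j,c) via R1 from anc(j,b), anc(b,c)
round 2: derive reach(a,d) via R2 from anc(a,d)
round 2: derive reach(b,c) via R2 from anc(b,c)
round 2: derive reach(c,b) via R2 from anc(c,b)
round 2: derive reach(d,c) via R2 from anc(d,c)
round 2: derive reach(d,f) via R2 from anc(d,f)
round 2: derive reach(e,a) via R2 from anc(e,a)
round 2: derive reach(e,f) via R2 from anc(e,f)
round 2: derive reach(f,a) via R2 from anc(f,a)
round 2: derive reach(f,c) via R2 from anc(f,c)
round 2: derive reach(h,c) via R2 from anc(h,c)
round 2: derive reach(h,f) via R2 from anc(h,f)
round 2: derive reach(j,b) via R2 from anc(j,b)
round 2: derive reach(a,c) via R4 from anc(a,d), link(d,c)
round 2: derive reach(a,f) via R4 from anc(a,d), link(d,f)
round 2: derive reach(b,b) via R4 from anc(b,c), link(c,b)
round 2: derive reach(c,c) via R4 from anc(c,b), link(b,c)
round 2: derive reach(d,a) via R4 from anc(d,f), link(f,a)
round 2: derive reach(d,b) via R4 from anc(d,c), link(c,b)
round 2: derive reach(e,c) via R4 from anc(e,f), link(f,c)
round 2: derive reach(e,d) via R4 from anc(e,a), link(a,d)
round 2: derive reach(f,b) via R4 from anc(f,c), link(c,b)
round 2: derive reach(f,d) via R4 from anc(f,a), link(a,d)
round 2: derive reach(h,a) via R4 from anc(h,f), link(f,a)
round 2: derive reach(h,b) via R4 from anc(h,c), link(c,b)
round 2: derive reach(j,c) via R4 from anc(j,b), link(b,c)
round 3: derive anc(a,a) via R1 from anc(a,d), anc(d,a)
round 3: derive anc(a,b) via R1 from anc(a,c), anc(c,b)
round 3: derive anc(d,d) via R1 from anc(d,a), anc(a,d)
round 3: derive anc(e,b) via R1 from anc(e,c), anc(c,b)
round 3: derive anc(f,f) via R1 from anc(f,a), anc(a,f)
round 3: derive anc(h,d) via R1 from anc(h,a), anc(a,d)
round 3: derive reach(a,a) via R3 from reach(a,d), reach(d,a)
round 3: derive reach(a,b) via R3 from reach(a,c), reach(c,b)
round 3: derive reach(d,d) via R3 from reach(d,a), reach(a,d)
round 3: derive reach(e,b) via R3 from reach(e,c), reach(c,b)
round 3: derive reach(f,f) via R3 from reach(f,a), reach(a,f)
round 3: derive reach(h,d) via R3 from reach(h,a), reach(a,d)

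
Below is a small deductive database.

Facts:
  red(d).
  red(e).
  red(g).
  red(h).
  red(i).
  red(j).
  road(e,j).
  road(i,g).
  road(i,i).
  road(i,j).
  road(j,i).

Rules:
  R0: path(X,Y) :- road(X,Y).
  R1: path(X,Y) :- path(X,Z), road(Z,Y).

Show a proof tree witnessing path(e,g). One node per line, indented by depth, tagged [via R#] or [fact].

round 1: derive path(e,j) via R0 from road(e,j)
round 1: derive path(i,g) via R0 from road(i,g)
round 1: derive path(i,i) via R0 from road(i,i)
round 1: derive path(i,j) via R0 from road(i,j)
round 1: derive path(j,i) via R0 from road(j,i)
round 2: derive path(e,i) via R1 from path(e,j), road(j,i)
round 2: derive path(j,g) via R1 from path(j,i), road(i,g)
round 2: derive path(j,j) via R1 from path(j,i), road(i,j)
round 3: derive path(e,g) via R1 from path(e,i), road(i,g)

path(e,g)  [via R1]
  path(e,i)  [via R1]
    path(e,j)  [via R0]
      road(e,j)  [fact]
    road(j,i)  [fact]
  road(i,g)  [fact]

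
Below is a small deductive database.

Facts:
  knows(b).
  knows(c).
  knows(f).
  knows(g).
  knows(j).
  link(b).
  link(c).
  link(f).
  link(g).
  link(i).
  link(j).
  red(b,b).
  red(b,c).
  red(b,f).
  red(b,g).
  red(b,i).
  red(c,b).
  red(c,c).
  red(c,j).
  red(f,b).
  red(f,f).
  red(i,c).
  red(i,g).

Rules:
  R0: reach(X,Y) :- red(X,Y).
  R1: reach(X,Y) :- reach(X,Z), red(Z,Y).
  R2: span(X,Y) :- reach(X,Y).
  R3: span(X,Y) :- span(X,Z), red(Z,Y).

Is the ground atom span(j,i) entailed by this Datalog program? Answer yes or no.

round 1: derive reach(b,b) via R0 from red(b,b)
round 1: derive reach(b,c) via R0 from red(b,c)
round 1: derive reach(b,f) via R0 from red(b,f)
round 1: derive reach(b,g) via R0 from red(b,g)
round 1: derive reach(b,i) via R0 from red(b,i)
round 1: derive reach(c,b) via R0 from red(c,b)
round 1: derive reach(c,c) via R0 from red(c,c)
round 1: derive reach(c,j) via R0 from red(c,j)
round 1: derive reach(f,b) via R0 from red(f,b)
round 1: derive reach(f,f) via R0 from red(f,f)
round 1: derive reach(i,c) via R0 from red(i,c)
round 1: derive reach(i,g) via R0 from red(i,g)
round 2: derive reach(b,j) via R1 from reach(b,c), red(c,j)
round 2: derive reach(c,f) via R1 from reach(c,b), red(b,f)
round 2: derive reach(c,g) via R1 from reach(c,b), red(b,g)
round 2: derive reach(c,i) via R1 from reach(c,b), red(b,i)
round 2: derive reach(f,c) via R1 from reach(f,b), red(b,c)
round 2: derive reach(f,g) via R1 from reach(f,b), red(b,g)
round 2: derive reach(f,i) via R1 from reach(f,b), red(b,i)
round 2: derive reach(i,b) via R1 from reach(i,c), red(c,b)
round 2: derive reach(i,j) via R1 from reach(i,c), red(c,j)
round 2: derive span(b,b) via R2 from reach(b,b)
round 2: derive span(b,c) via R2 from reach(b,c)
round 2: derive span(b,f) via R2 from reach(b,f)
round 2: derive span(b,g) via R2 from reach(b,g)
round 2: derive span(b,i) via R2 from reach(b,i)
round 2: derive span(c,b) via R2 from reach(c,b)
round 2: derive span(c,c) via R2 from reach(c,c)
round 2: derive span(c,j) via R2 from reach(c,j)
round 2: derive span(f,b) via R2 from reach(f,b)
round 2: derive span(f,f) via R2 from reach(f,f)
round 2: derive span(i,c) via R2 from reach(i,c)
round 2: derive span(i,g) via R2 from reach(i,g)
round 3: derive reach(f,j) via R1 from reach(f,c), red(c,j)
round 3: derive reach(i,f) via R1 from reach(i,b), red(b,f)
round 3: derive reach(i,i) via R1 from reach(i,b), red(b,i)
round 3: derive span(b,j) via R2 from reach(b,j)
round 3: derive span(c,f) via R2 from reach(c,f)
round 3: derive span(c,g) via R2 from reach(c,g)
round 3: derive span(c,i) via R2 from reach(c,i)
round 3: derive span(f,c) via R2 from reach(f,c)
round 3: derive span(f,g) via R2 from reach(f,g)
round 3: derive span(f,i) via R2 from reach(f,i)
round 3: derive span(i,b) via R2 from reach(i,b)
round 3: derive span(i,j) via R2 from reach(i,j)
round 4: derive span(f,j) via R2 from reach(f,j)
round 4: derive span(i,f) via R2 from reach(i,f)
round 4: derive span(i,i) via R2 from reach(i,i)

no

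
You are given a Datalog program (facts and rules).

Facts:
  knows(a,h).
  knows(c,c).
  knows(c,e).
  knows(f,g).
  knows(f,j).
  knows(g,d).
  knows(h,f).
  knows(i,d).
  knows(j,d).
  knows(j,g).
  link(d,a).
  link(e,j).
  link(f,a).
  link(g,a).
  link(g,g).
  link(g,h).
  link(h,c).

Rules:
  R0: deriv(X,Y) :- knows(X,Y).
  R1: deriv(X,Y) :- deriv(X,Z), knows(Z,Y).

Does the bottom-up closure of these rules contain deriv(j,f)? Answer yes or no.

no

round 1: derive deriv(a,h) via R0 from knows(a,h)
round 1: derive deriv(c,c) via R0 from knows(c,c)
round 1: derive deriv(c,e) via R0 from knows(c,e)
round 1: derive deriv(f,g) via R0 from knows(f,g)
round 1: derive deriv(f,j) via R0 from knows(f,j)
round 1: derive deriv(g,d) via R0 from knows(g,d)
round 1: derive deriv(h,f) via R0 from knows(h,f)
round 1: derive deriv(i,d) via R0 from knows(i,d)
round 1: derive deriv(j,d) via R0 from knows(j,d)
round 1: derive deriv(j,g) via R0 from knows(j,g)
round 2: derive deriv(a,f) via R1 from deriv(a,h), knows(h,f)
round 2: derive deriv(f,d) via R1 from deriv(f,g), knows(g,d)
round 2: derive deriv(h,g) via R1 from deriv(h,f), knows(f,g)
round 2: derive deriv(h,j) via R1 from deriv(h,f), knows(f,j)
round 3: derive deriv(a,g) via R1 from deriv(a,f), knows(f,g)
round 3: derive deriv(a,j) via R1 from deriv(a,f), knows(f,j)
round 3: derive deriv(h,d) via R1 from deriv(h,g), knows(g,d)
round 4: derive deriv(a,d) via R1 from deriv(a,g), knows(g,d)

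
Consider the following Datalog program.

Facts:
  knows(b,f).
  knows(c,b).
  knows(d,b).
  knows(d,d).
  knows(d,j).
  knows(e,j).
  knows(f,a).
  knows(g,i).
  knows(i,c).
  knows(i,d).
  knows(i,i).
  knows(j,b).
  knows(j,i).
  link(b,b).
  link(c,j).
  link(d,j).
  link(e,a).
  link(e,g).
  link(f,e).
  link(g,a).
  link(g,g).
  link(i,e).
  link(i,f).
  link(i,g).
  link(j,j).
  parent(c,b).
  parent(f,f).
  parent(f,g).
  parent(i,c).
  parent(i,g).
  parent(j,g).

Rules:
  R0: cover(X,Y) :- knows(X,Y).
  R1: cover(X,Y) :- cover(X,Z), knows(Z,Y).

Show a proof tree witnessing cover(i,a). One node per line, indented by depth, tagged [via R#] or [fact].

round 1: derive cover(b,f) via R0 from knows(b,f)
round 1: derive cover(c,b) via R0 from knows(c,b)
round 1: derive cover(d,b) via R0 from knows(d,b)
round 1: derive cover(d,d) via R0 from knows(d,d)
round 1: derive cover(d,j) via R0 from knows(d,j)
round 1: derive cover(e,j) via R0 from knows(e,j)
round 1: derive cover(f,a) via R0 from knows(f,a)
round 1: derive cover(g,i) via R0 from knows(g,i)
round 1: derive cover(i,c) via R0 from knows(i,c)
round 1: derive cover(i,d) via R0 from knows(i,d)
round 1: derive cover(i,i) via R0 from knows(i,i)
round 1: derive cover(j,b) via R0 from knows(j,b)
round 1: derive cover(j,i) via R0 from knows(j,i)
round 2: derive cover(b,a) via R1 from cover(b,f), knows(f,a)
round 2: derive cover(c,f) via R1 from cover(c,b), knows(b,f)
round 2: derive cover(d,f) via R1 from cover(d,b), knows(b,f)
round 2: derive cover(d,i) via R1 from cover(d,j), knows(j,i)
round 2: derive cover(e,b) via R1 from cover(e,j), knows(j,b)
round 2: derive cover(e,i) via R1 from cover(e,j), knows(j,i)
round 2: derive cover(g,c) via R1 from cover(g,i), knows(i,c)
round 2: derive cover(g,d) via R1 from cover(g,i), knows(i,d)
round 2: derive cover(i,b) via R1 from cover(i,c), knows(c,b)
round 2: derive cover(i,j) via R1 from cover(i,d), knows(d,j)
round 2: derive cover(j,c) via R1 from cover(j,i), knows(i,c)
round 2: derive cover(j,d) via R1 from cover(j,i), knows(i,d)
round 2: derive cover(j,f) via R1 from cover(j,b), knows(b,f)
round 3: derive cover(c,a) via R1 from cover(c,f), knows(f,a)
round 3: derive cover(d,a) via R1 from cover(d,f), knows(f,a)
round 3: derive cover(d,c) via R1 from cover(d,i), knows(i,c)
round 3: derive cover(e,c) via R1 from cover(e,i), knows(i,c)
round 3: derive cover(e,d) via R1 from cover(e,i), knows(i,d)
round 3: derive cover(e,f) via R1 from cover(e,b), knows(b,f)
round 3: derive cover(g,b) via R1 from cover(g,c), knows(c,b)
round 3: derive cover(g,j) via R1 from cover(g,d), knows(d,j)
round 3: derive cover(i,f) via R1 from cover(i,b), knows(b,f)
round 3: derive cover(j,a) via R1 from cover(j,f), knows(f,a)
round 3: derive cover(j,j) via R1 from cover(j,d), knows(d,j)
round 4: derive cover(e,a) via R1 from cover(e,f), knows(f,a)
round 4: derive cover(g,f) via R1 from cover(g,b), knows(b,f)
round 4: derive cover(i,a) via R1 from cover(i,f), knows(f,a)
round 5: derive cover(g,a) via R1 from cover(g,f), knows(f,a)

cover(i,a)  [via R1]
  cover(i,f)  [via R1]
    cover(i,b)  [via R1]
      cover(i,c)  [via R0]
        knows(i,c)  [fact]
      knows(c,b)  [fact]
    knows(b,f)  [fact]
  knows(f,a)  [fact]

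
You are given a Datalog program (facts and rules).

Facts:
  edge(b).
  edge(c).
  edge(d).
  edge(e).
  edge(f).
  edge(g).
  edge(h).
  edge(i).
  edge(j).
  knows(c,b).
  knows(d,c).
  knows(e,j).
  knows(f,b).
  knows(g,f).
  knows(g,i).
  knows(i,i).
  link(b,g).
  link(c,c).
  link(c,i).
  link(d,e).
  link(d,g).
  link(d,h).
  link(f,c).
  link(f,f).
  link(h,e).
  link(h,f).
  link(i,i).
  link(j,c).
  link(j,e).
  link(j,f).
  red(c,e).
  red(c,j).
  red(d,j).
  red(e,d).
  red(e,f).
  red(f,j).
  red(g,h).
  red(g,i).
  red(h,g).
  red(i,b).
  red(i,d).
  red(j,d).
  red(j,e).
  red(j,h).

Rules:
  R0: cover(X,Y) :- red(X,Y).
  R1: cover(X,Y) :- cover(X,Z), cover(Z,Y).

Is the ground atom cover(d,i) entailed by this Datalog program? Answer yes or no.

yes

round 1: derive cover(c,e) via R0 from red(c,e)
round 1: derive cover(c,j) via R0 from red(c,j)
round 1: derive cover(d,j) via R0 from red(d,j)
round 1: derive cover(e,d) via R0 from red(e,d)
round 1: derive cover(e,f) via R0 from red(e,f)
round 1: derive cover(f,j) via R0 from red(f,j)
round 1: derive cover(g,h) via R0 from red(g,h)
round 1: derive cover(g,i) via R0 from red(g,i)
round 1: derive cover(h,g) via R0 from red(h,g)
round 1: derive cover(i,b) via R0 from red(i,b)
round 1: derive cover(i,d) via R0 from red(i,d)
round 1: derive cover(j,d) via R0 from red(j,d)
round 1: derive cover(j,e) via R0 from red(j,e)
round 1: derive cover(j,h) via R0 from red(j,h)
round 2: derive cover(c,d) via R1 from cover(c,e), cover(e,d)
round 2: derive cover(c,f) via R1 from cover(c,e), cover(e,f)
round 2: derive cover(c,h) via R1 from cover(c,j), cover(j,h)
round 2: derive cover(d,d) via R1 from cover(d,j), cover(j,d)
round 2: derive cover(d,e) via R1 from cover(d,j), cover(j,e)
round 2: derive cover(d,h) via R1 from cover(d,j), cover(j,h)
round 2: derive cover(e,j) via R1 from cover(e,d), cover(d,j)
round 2: derive cover(f,d) via R1 from cover(f,j), cover(j,d)
round 2: derive cover(f,e) via R1 from cover(f,j), cover(j,e)
round 2: derive cover(f,h) via R1 from cover(f,j), cover(j,h)
round 2: derive cover(g,b) via R1 from cover(g,i), cover(i,b)
round 2: derive cover(g,d) via R1 from cover(g,i), cover(i,d)
round 2: derive cover(g,g) via R1 from cover(g,h), cover(h,g)
round 2: derive cover(h,h) via R1 from cover(h,g), cover(g,h)
round 2: derive cover(h,i) via R1 from cover(h,g), cover(g,i)
round 2: derive cover(i,j) via R1 from cover(i,d), cover(d,j)
round 2: derive cover(j,f) via R1 from cover(j,e), cover(e,f)
round 2: derive cover(j,g) via R1 from cover(j,h), cover(h,g)
round 2: derive cover(j,j) via R1 from cover(j,d), cover(d,j)
round 3: derive cover(c,g) via R1 from cover(c,h), cover(h,g)
round 3: derive cover(c,i) via R1 from cover(c,h), cover(h,i)
round 3: derive cover(d,f) via R1 from cover(d,e), cover(e,f)
round 3: derive cover(d,g) via R1 from cover(d,h), cover(h,g)
round 3: derive cover(d,i) via R1 from cover(d,h), cover(h,i)
round 3: derive cover(e,e) via R1 from cover(e,d), cover(d,e)
round 3: derive cover(e,g) via R1 from cover(e,j), cover(j,g)
round 3: derive cover(e,h) via R1 from cover(e,d), cover(d,h)
round 3: derive cover(f,f) via R1 from cover(f,e), cover(e,f)
round 3: derive cover(f,g) via R1 from cover(f,h), cover(h,g)
round 3: derive cover(f,i) via R1 from cover(f,h), cover(h,i)
round 3: derive cover(g,e) via R1 from cover(g,d), cover(d,e)
round 3: derive cover(g,j) via R1 from cover(g,d), cover(d,j)
round 3: derive cover(h,b) via R1 from cover(h,g), cover(g,b)
round 3: derive cover(h,d) via R1 from cover(h,g), cover(g,d)
round 3: derive cover(h,j) via R1 from cover(h,i), cover(i,j)
round 3: derive cover(i,e) via R1 from cover(i,d), cover(d,e)
round 3: derive cover(i,f) via R1 from cover(i,j), cover(j,f)
round 3: derive cover(i,g) via R1 from cover(i,j), cover(j,g)
round 3: derive cover(i,h) via R1 from cover(i,d), cover(d,h)
round 3: derive cover(j,b) via R1 from cover(j,g), cover(g,b)
round 3: derive cover(j,i) via R1 from cover(j,g), cover(g,i)
round 4: derive cover(c,b) via R1 from cover(c,g), cover(g,b)
round 4: derive cover(d,b) via R1 from cover(d,g), cover(g,b)
round 4: derive cover(e,b) via R1 from cover(e,g), cover(g,b)
round 4: derive cover(e,i) via R1 from cover(e,d), cover(d,i)
round 4: derive cover(f,b) via R1 from cover(f,g), cover(g,b)
round 4: derive cover(g,f) via R1 from cover(g,d), cover(d,f)
round 4: derive cover(h,e) via R1 from cover(h,d), cover(d,e)
round 4: derive cover(h,f) via R1 from cover(h,d), cover(d,f)
round 4: derive cover(i,i) via R1 from cover(i,d), cover(d,i)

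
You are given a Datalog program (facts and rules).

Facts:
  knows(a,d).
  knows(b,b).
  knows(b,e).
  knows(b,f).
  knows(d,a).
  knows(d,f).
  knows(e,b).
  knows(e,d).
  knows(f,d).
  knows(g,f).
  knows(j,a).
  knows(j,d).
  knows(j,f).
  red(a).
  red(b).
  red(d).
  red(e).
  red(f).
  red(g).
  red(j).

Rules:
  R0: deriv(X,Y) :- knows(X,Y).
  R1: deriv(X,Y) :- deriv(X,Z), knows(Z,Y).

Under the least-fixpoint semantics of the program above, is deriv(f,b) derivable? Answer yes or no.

round 1: derive deriv(a,d) via R0 from knows(a,d)
round 1: derive deriv(b,b) via R0 from knows(b,b)
round 1: derive deriv(b,e) via R0 from knows(b,e)
round 1: derive deriv(b,f) via R0 from knows(b,f)
round 1: derive deriv(d,a) via R0 from knows(d,a)
round 1: derive deriv(d,f) via R0 from knows(d,f)
round 1: derive deriv(e,b) via R0 from knows(e,b)
round 1: derive deriv(e,d) via R0 from knows(e,d)
round 1: derive deriv(f,d) via R0 from knows(f,d)
round 1: derive deriv(g,f) via R0 from knows(g,f)
round 1: derive deriv(j,a) via R0 from knows(j,a)
round 1: derive deriv(j,d) via R0 from knows(j,d)
round 1: derive deriv(j,f) via R0 from knows(j,f)
round 2: derive deriv(a,a) via R1 from deriv(a,d), knows(d,a)
round 2: derive deriv(a,f) via R1 from deriv(a,d), knows(d,f)
round 2: derive deriv(b,d) via R1 from deriv(b,e), knows(e,d)
round 2: derive deriv(d,d) via R1 from deriv(d,a), knows(a,d)
round 2: derive deriv(e,a) via R1 from deriv(e,d), knows(d,a)
round 2: derive deriv(e,e) via R1 from deriv(e,b), knows(b,e)
round 2: derive deriv(e,f) via R1 from deriv(e,b), knows(b,f)
round 2: derive deriv(f,a) via R1 from deriv(f,d), knows(d,a)
round 2: derive deriv(f,f) via R1 from deriv(f,d), knows(d,f)
round 2: derive deriv(g,d) via R1 from deriv(g,f), knows(f,d)
round 3: derive deriv(b,a) via R1 from deriv(b,d), knows(d,a)
round 3: derive deriv(g,a) via R1 from deriv(g,d), knows(d,a)

no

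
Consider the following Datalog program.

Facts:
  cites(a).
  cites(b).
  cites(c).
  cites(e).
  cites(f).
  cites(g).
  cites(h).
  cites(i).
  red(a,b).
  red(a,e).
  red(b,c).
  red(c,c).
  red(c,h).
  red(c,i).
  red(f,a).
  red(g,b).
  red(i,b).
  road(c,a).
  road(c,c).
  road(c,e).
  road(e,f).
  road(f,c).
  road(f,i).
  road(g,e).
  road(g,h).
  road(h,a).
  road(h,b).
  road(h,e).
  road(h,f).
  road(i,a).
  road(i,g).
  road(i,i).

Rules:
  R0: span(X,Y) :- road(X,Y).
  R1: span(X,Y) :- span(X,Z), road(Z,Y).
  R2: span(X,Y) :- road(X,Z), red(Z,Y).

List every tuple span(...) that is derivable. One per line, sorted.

span(c,a)
span(c,b)
span(c,c)
span(c,e)
span(c,f)
span(c,g)
span(c,h)
span(c,i)
span(e,a)
span(e,b)
span(e,c)
span(e,e)
span(e,f)
span(e,g)
span(e,h)
span(e,i)
span(f,a)
span(f,b)
span(f,c)
span(f,e)
span(f,f)
span(f,g)
span(f,h)
span(f,i)
span(g,a)
span(g,b)
span(g,c)
span(g,e)
span(g,f)
span(g,g)
span(g,h)
span(g,i)
span(h,a)
span(h,b)
span(h,c)
span(h,e)
span(h,f)
span(h,g)
span(h,h)
span(h,i)
span(i,a)
span(i,b)
span(i,c)
span(i,e)
span(i,f)
span(i,g)
span(i,h)
span(i,i)

round 1: derive span(c,a) via R0 from road(c,a)
round 1: derive span(c,c) via R0 from road(c,c)
round 1: derive span(c,e) via R0 from road(c,e)
round 1: derive span(e,f) via R0 from road(e,f)
round 1: derive span(f,c) via R0 from road(f,c)
round 1: derive span(f,i) via R0 from road(f,i)
round 1: derive span(g,e) via R0 from road(g,e)
round 1: derive span(g,h) via R0 from road(g,h)
round 1: derive span(h,a) via R0 from road(h,a)
round 1: derive span(h,b) via R0 from road(h,b)
round 1: derive span(h,e) via R0 from road(h,e)
round 1: derive span(h,f) via R0 from road(h,f)
round 1: derive span(i,a) via R0 from road(i,a)
round 1: derive span(i,g) via R0 from road(i,g)
round 1: derive span(i,i) via R0 from road(i,i)
round 1: derive span(c,b) via R2 from road(c,a), red(a,b)
round 1: derive span(c,h) via R2 from road(c,c), red(c,h)
round 1: derive span(c,i) via R2 from road(c,c), red(c,i)
round 1: derive span(e,a) via R2 from road(e,f), red(f,a)
round 1: derive span(f,b) via R2 from road(f,i), red(i,b)
round 1: derive span(f,h) via R2 from road(f,c), red(c,h)
round 1: derive span(h,c) via R2 from road(h,b), red(b,c)
round 1: derive span(i,b) via R2 from road(i,a), red(a,b)
round 1: derive span(i,e) via R2 from road(i,a), red(a,e)
round 2: derive span(c,f) via R1 from span(c,e), road(e,f)
round 2: derive span(c,g) via R1 from span(c,i), road(i,g)
round 2: derive span(e,c) via R1 from span(e,f), road(f,c)
round 2: derive span(e,i) via R1 from span(e,f), road(f,i)
round 2: derive span(f,a) via R1 from span(f,c), road(c,a)
round 2: derive span(f,e) via R1 from span(f,c), road(c,e)
round 2: derive span(f,f) via R1 from span(f,h), road(h,f)
round 2: derive span(f,g) via R1 from span(f,i), road(i,g)
round 2: derive span(g,a) via R1 from span(g,h), road(h,a)
round 2: derive span(g,b) via R1 from span(g,h), road(h,b)
round 2: derive span(g,f) via R1 from span(g,e), road(e,f)
round 2: derive span(h,i) via R1 from span(h,f), road(f,i)
round 2: derive span(i,f) via R1 from span(i,e), road(e,f)
round 2: derive span(i,h) via R1 from span(i,g), road(g,h)
round 3: derive span(e,e) via R1 from span(e,c), road(c,e)
round 3: derive span(e,g) via R1 from span(e,i), road(i,g)
round 3: derive span(g,c) via R1 from span(g,f), road(f,c)
round 3: derive span(g,i) via R1 from span(g,f), road(f,i)
round 3: derive span(h,g) via R1 from span(h,i), road(i,g)
round 3: derive span(i,c) via R1 from span(i,f), road(f,c)
round 4: derive span(e,h) via R1 from span(e,g), road(g,h)
round 4: derive span(g,g) via R1 from span(g,i), road(i,g)
round 4: derive span(h,h) via R1 from span(h,g), road(g,h)
round 5: derive span(e,b) via R1 from span(e,h), road(h,b)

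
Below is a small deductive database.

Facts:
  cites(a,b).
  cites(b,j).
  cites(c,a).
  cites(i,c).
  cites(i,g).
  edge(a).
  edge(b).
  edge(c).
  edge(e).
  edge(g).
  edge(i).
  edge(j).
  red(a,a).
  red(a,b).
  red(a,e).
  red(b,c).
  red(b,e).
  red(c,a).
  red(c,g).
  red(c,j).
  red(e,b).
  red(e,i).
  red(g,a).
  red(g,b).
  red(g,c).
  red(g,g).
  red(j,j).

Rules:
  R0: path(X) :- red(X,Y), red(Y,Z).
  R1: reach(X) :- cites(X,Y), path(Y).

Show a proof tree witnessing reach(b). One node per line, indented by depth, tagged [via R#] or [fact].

reach(b)  [via R1]
  cites(b,j)  [fact]
  path(j)  [via R0]
    red(j,j)  [fact]
    red(j,j)  [fact]

round 1: derive path(a) via R0 from red(a,a), red(a,a)
round 1: derive path(b) via R0 from red(b,c), red(c,a)
round 1: derive path(c) via R0 from red(c,a), red(a,a)
round 1: derive path(e) via R0 from red(e,b), red(b,c)
round 1: derive path(g) via R0 from red(g,a), red(a,a)
round 1: derive path(j) via R0 from red(j,j), red(j,j)
round 2: derive reach(a) via R1 from cites(a,b), path(b)
round 2: derive reach(b) via R1 from cites(b,j), path(j)
round 2: derive reach(c) via R1 from cites(c,a), path(a)
round 2: derive reach(i) via R1 from cites(i,c), path(c)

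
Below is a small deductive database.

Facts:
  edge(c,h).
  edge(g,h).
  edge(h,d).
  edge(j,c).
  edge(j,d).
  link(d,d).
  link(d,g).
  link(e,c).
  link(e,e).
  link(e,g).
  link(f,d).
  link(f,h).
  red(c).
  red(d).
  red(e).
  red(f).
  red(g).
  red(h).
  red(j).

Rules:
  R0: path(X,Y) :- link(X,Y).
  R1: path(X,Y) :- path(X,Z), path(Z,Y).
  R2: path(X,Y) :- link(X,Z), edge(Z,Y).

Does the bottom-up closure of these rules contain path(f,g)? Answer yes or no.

round 1: derive path(d,d) via R0 from link(d,d)
round 1: derive path(d,g) via R0 from link(d,g)
round 1: derive path(e,c) via R0 from link(e,c)
round 1: derive path(e,e) via R0 from link(e,e)
round 1: derive path(e,g) via R0 from link(e,g)
round 1: derive path(f,d) via R0 from link(f,d)
round 1: derive path(f,h) via R0 from link(f,h)
round 1: derive path(d,h) via R2 from link(d,g), edge(g,h)
round 1: derive path(e,h) via R2 from link(e,c), edge(c,h)
round 2: derive path(f,g) via R1 from path(f,d), path(d,g)

yes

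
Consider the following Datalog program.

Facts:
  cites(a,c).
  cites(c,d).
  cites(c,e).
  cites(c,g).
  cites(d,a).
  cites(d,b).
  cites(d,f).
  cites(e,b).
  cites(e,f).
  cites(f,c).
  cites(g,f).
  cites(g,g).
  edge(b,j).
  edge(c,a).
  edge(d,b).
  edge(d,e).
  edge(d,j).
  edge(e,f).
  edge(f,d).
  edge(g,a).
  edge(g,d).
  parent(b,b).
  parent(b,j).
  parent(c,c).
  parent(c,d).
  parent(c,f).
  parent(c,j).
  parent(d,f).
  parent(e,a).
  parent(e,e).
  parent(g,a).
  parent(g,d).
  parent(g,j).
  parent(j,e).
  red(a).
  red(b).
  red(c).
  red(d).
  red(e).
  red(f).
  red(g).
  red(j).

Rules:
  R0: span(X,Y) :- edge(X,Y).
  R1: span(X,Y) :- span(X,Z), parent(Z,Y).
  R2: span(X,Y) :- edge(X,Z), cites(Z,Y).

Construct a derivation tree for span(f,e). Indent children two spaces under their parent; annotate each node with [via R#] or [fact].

round 1: derive span(b,j) via R0 from edge(b,j)
round 1: derive span(c,a) via R0 from edge(c,a)
round 1: derive span(d,b) via R0 from edge(d,b)
round 1: derive span(d,e) via R0 from edge(d,e)
round 1: derive span(d,j) via R0 from edge(d,j)
round 1: derive span(e,f) via R0 from edge(e,f)
round 1: derive span(f,d) via R0 from edge(f,d)
round 1: derive span(g,a) via R0 from edge(g,a)
round 1: derive span(g,d) via R0 from edge(g,d)
round 1: derive span(c,c) via R2 from edge(c,a), cites(a,c)
round 1: derive span(d,f) via R2 from edge(d,e), cites(e,f)
round 1: derive span(e,c) via R2 from edge(e,f), cites(f,c)
round 1: derive span(f,a) via R2 from edge(f,d), cites(d,a)
round 1: derive span(f,b) via R2 from edge(f,d), cites(d,b)
round 1: derive span(f,f) via R2 from edge(f,d), cites(d,f)
round 1: derive span(g,b) via R2 from edge(g,d), cites(d,b)
round 1: derive span(g,c) via R2 from edge(g,a), cites(a,c)
round 1: derive span(g,f) via R2 from edge(g,d), cites(d,f)
round 2: derive span(b,e) via R1 from span(b,j), parent(j,e)
round 2: derive span(c,d) via R1 from span(c,c), parent(c,d)
round 2: derive span(c,f) via R1 from span(c,c), parent(c,f)
round 2: derive span(c,j) via R1 from span(c,c), parent(c,j)
round 2: derive span(d,a) via R1 from span(d,e), parent(e,a)
round 2: derive span(e,d) via R1 from span(e,c), parent(c,d)
round 2: derive span(e,j) via R1 from span(e,c), parent(c,j)
round 2: derive span(f,j) via R1 from span(f,b), parent(b,j)
round 2: derive span(g,j) via R1 from span(g,b), parent(b,j)
round 3: derive span(b,a) via R1 from span(b,e), parent(e,a)
round 3: derive span(c,e) via R1 from span(c,j), parent(j,e)
round 3: derive span(e,e) via R1 from span(e,j), parent(j,e)
round 3: derive span(f,e) via R1 from span(f,j), parent(j,e)
round 3: derive span(g,e) via R1 from span(g,j), parent(j,e)
round 4: derive span(e,a) via R1 from span(e,e), parent(e,a)

span(f,e)  [via R1]
  span(f,j)  [via R1]
    span(f,b)  [via R2]
      edge(f,d)  [fact]
      cites(d,b)  [fact]
    parent(b,j)  [fact]
  parent(j,e)  [fact]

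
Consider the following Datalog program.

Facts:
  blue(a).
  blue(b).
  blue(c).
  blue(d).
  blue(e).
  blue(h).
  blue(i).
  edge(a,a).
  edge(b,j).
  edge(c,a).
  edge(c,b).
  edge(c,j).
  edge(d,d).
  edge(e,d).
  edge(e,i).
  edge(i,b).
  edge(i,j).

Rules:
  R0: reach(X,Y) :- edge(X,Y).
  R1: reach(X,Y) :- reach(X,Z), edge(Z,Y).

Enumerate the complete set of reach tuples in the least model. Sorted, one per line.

reach(a,a)
reach(b,j)
reach(c,a)
reach(c,b)
reach(c,j)
reach(d,d)
reach(e,b)
reach(e,d)
reach(e,i)
reach(e,j)
reach(i,b)
reach(i,j)

round 1: derive reach(a,a) via R0 from edge(a,a)
round 1: derive reach(b,j) via R0 from edge(b,j)
round 1: derive reach(c,a) via R0 from edge(c,a)
round 1: derive reach(c,b) via R0 from edge(c,b)
round 1: derive reach(c,j) via R0 from edge(c,j)
round 1: derive reach(d,d) via R0 from edge(d,d)
round 1: derive reach(e,d) via R0 from edge(e,d)
round 1: derive reach(e,i) via R0 from edge(e,i)
round 1: derive reach(i,b) via R0 from edge(i,b)
round 1: derive reach(i,j) via R0 from edge(i,j)
round 2: derive reach(e,b) via R1 from reach(e,i), edge(i,b)
round 2: derive reach(e,j) via R1 from reach(e,i), edge(i,j)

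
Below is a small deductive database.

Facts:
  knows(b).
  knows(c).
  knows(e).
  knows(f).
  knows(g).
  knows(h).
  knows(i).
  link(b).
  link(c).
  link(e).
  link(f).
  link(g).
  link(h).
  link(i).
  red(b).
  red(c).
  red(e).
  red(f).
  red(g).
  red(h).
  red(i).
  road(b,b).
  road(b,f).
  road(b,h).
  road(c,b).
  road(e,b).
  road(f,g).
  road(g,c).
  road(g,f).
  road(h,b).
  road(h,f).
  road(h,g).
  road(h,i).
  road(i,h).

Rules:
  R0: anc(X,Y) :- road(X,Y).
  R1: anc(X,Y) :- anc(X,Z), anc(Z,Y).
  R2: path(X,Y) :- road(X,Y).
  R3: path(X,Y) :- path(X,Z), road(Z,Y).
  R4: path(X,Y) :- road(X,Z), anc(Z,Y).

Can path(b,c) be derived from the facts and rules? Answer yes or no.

yes

round 1: derive anc(b,b) via R0 from road(b,b)
round 1: derive anc(b,f) via R0 from road(b,f)
round 1: derive anc(b,h) via R0 from road(b,h)
round 1: derive anc(c,b) via R0 from road(c,b)
round 1: derive anc(e,b) via R0 from road(e,b)
round 1: derive anc(f,g) via R0 from road(f,g)
round 1: derive anc(g,c) via R0 from road(g,c)
round 1: derive anc(g,f) via R0 from road(g,f)
round 1: derive anc(h,b) via R0 from road(h,b)
round 1: derive anc(h,f) via R0 from road(h,f)
round 1: derive anc(h,g) via R0 from road(h,g)
round 1: derive anc(h,i) via R0 from road(h,i)
round 1: derive anc(i,h) via R0 from road(i,h)
round 1: derive path(b,b) via R2 from road(b,b)
round 1: derive path(b,f) via R2 from road(b,f)
round 1: derive path(b,h) via R2 from road(b,h)
round 1: derive path(c,b) via R2 from road(c,b)
round 1: derive path(e,b) via R2 from road(e,b)
round 1: derive path(f,g) via R2 from road(f,g)
round 1: derive path(g,c) via R2 from road(g,c)
round 1: derive path(g,f) via R2 from road(g,f)
round 1: derive path(h,b) via R2 from road(h,b)
round 1: derive path(h,f) via R2 from road(h,f)
round 1: derive path(h,g) via R2 from road(h,g)
round 1: derive path(h,i) via R2 from road(h,i)
round 1: derive path(i,h) via R2 from road(i,h)
round 2: derive anc(b,g) via R1 from anc(b,f), anc(f,g)
round 2: derive anc(b,i) via R1 from anc(b,h), anc(h,i)
round 2: derive anc(c,f) via R1 from anc(c,b), anc(b,f)
round 2: derive anc(c,h) via R1 from anc(c,b), anc(b,h)
round 2: derive anc(e,f) via R1 from anc(e,b), anc(b,f)
round 2: derive anc(e,h) via R1 from anc(e,b), anc(b,h)
round 2: derive anc(f,c) via R1 from anc(f,g), anc(g,c)
round 2: derive anc(f,f) via R1 from anc(f,g), anc(g,f)
round 2: derive anc(g,b) via R1 from anc(g,c), anc(c,b)
round 2: derive anc(g,g) via R1 from anc(g,f), anc(f,g)
round 2: derive anc(h,c) via R1 from anc(h,g), anc(g,c)
round 2: derive anc(h,h) via R1 from anc(h,b), anc(b,h)
round 2: derive anc(i,b) via R1 from anc(i,h), anc(h,b)
round 2: derive anc(i,f) via R1 from anc(i,h), anc(h,f)
round 2: derive anc(i,g) via R1 from anc(i,h), anc(h,g)
round 2: derive anc(i,i) via R1 from anc(i,h), anc(h,i)
round 2: derive path(b,g) via R3 from path(b,f), road(f,g)
round 2: derive path(b,i) via R3 from path(b,h), road(h,i)
round 2: derive path(c,f) via R3 from path(c,b), road(b,f)
round 2: derive path(c,h) via R3 from path(c,b), road(b,h)
round 2: derive path(e,f) via R3 from path(e,b), road(b,f)
round 2: derive path(e,h) via R3 from path(e,b), road(b,h)
round 2: derive path(f,c) via R3 from path(f,g), road(g,c)
round 2: derive path(f,f) via R3 from path(f,g), road(g,f)
round 2: derive path(g,b) via R3 from path(g,c), road(c,b)
round 2: derive path(g,g) via R3 from path(g,f), road(f,g)
round 2: derive path(h,c) via R3 from path(h,g), road(g,c)
round 2: derive path(h,h) via R3 from path(h,b), road(b,h)
round 2: derive path(i,b) via R3 from path(i,h), road(h,b)
round 2: derive path(i,f) via R3 from path(i,h), road(h,f)
round 2: derive path(i,g) via R3 from path(i,h), road(h,g)
round 2: derive path(i,i) via R3 from path(i,h), road(h,i)
round 3: derive anc(b,c) via R1 from anc(b,f), anc(f,c)
round 3: derive anc(c,c) via R1 from anc(c,f), anc(f,c)
round 3: derive anc(c,g) via R1 from anc(c,b), anc(b,g)
round 3: derive anc(c,i) via R1 from anc(c,b), anc(b,i)
round 3: derive anc(e,c) via R1 from anc(e,f), anc(f,c)
round 3: derive anc(e,g) via R1 from anc(e,b), anc(b,g)
round 3: derive anc(e,i) via R1 from anc(e,b), anc(b,i)
round 3: derive anc(f,b) via R1 from anc(f,c), anc(c,b)
round 3: derive anc(f,h) via R1 from anc(f,c), anc(c,h)
round 3: derive anc(g,h) via R1 from anc(g,b), anc(b,h)
round 3: derive anc(g,i) via R1 from anc(g,b), anc(b,i)
round 3: derive anc(i,c) via R1 from anc(i,f), anc(f,c)
round 3: derive path(b,c) via R3 from path(b,g), road(g,c)
round 3: derive path(c,g) via R3 from path(c,f), road(f,g)
round 3: derive path(c,i) via R3 from path(c,h), road(h,i)
round 3: derive path(e,g) via R3 from path(e,f), road(f,g)
round 3: derive path(e,i) via R3 from path(e,h), road(h,i)
round 3: derive path(f,b) via R3 from path(f,c), road(c,b)
round 3: derive path(g,h) via R3 from path(g,b), road(b,h)
round 3: derive path(i,c) via R3 from path(i,g), road(g,c)
round 4: derive anc(f,i) via R1 from anc(f,b), anc(b,i)
round 4: derive path(c,c) via R3 from path(c,g), road(g,c)
round 4: derive path(e,c) via R3 from path(e,g), road(g,c)
round 4: derive path(f,h) via R3 from path(f,b), road(b,h)
round 4: derive path(g,i) via R3 from path(g,h), road(h,i)
round 4: derive path(f,i) via R4 from road(f,g), anc(g,i)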